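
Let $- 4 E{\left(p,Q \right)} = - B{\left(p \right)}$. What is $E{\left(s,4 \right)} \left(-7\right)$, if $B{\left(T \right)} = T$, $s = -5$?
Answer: $\frac{35}{4} \approx 8.75$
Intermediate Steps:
$E{\left(p,Q \right)} = \frac{p}{4}$ ($E{\left(p,Q \right)} = - \frac{\left(-1\right) p}{4} = \frac{p}{4}$)
$E{\left(s,4 \right)} \left(-7\right) = \frac{1}{4} \left(-5\right) \left(-7\right) = \left(- \frac{5}{4}\right) \left(-7\right) = \frac{35}{4}$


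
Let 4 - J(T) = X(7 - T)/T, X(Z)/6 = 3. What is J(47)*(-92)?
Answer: -15640/47 ≈ -332.77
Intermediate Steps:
X(Z) = 18 (X(Z) = 6*3 = 18)
J(T) = 4 - 18/T
J(47)*(-92) = (4 - 18/47)*(-92) = (170/47)*(-92) = -15640/47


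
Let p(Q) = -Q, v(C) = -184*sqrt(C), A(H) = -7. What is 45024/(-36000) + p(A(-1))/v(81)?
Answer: -259763/207000 ≈ -1.2549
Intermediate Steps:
45024/(-36000) + p(A(-1))/v(81) = 45024/(-36000) + (-1*(-7))/((-184*sqrt(81))) = 45024*(-1/36000) + 7/((-184*9)) = -469/375 + 7/(-1656) = -469/375 + 7*(-1/1656) = -469/375 - 7/1656 = -259763/207000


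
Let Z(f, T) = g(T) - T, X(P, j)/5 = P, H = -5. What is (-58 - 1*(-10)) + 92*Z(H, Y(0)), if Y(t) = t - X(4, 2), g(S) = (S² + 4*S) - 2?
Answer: 31048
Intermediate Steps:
X(P, j) = 5*P
g(S) = -2 + S² + 4*S
Y(t) = -20 + t (Y(t) = t - 5*4 = t - 1*20 = t - 20 = -20 + t)
Z(f, T) = -2 + T² + 3*T (Z(f, T) = (-2 + T² + 4*T) - T = -2 + T² + 3*T)
(-58 - 1*(-10)) + 92*Z(H, Y(0)) = (-58 - 1*(-10)) + 92*(-2 + (-20 + 0)² + 3*(-20 + 0)) = (-58 + 10) + 92*(-2 + (-20)² + 3*(-20)) = -48 + 92*(-2 + 400 - 60) = -48 + 92*338 = -48 + 31096 = 31048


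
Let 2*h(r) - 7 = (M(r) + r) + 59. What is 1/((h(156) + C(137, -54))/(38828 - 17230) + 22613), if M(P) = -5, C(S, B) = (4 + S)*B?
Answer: 43196/976776137 ≈ 4.4223e-5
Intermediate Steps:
C(S, B) = B*(4 + S)
h(r) = 61/2 + r/2 (h(r) = 7/2 + ((-5 + r) + 59)/2 = 7/2 + (54 + r)/2 = 7/2 + (27 + r/2) = 61/2 + r/2)
1/((h(156) + C(137, -54))/(38828 - 17230) + 22613) = 1/(((61/2 + (½)*156) - 54*(4 + 137))/(38828 - 17230) + 22613) = 1/(((61/2 + 78) - 54*141)/21598 + 22613) = 1/((217/2 - 7614)*(1/21598) + 22613) = 1/(-15011/2*1/21598 + 22613) = 1/(-15011/43196 + 22613) = 1/(976776137/43196) = 43196/976776137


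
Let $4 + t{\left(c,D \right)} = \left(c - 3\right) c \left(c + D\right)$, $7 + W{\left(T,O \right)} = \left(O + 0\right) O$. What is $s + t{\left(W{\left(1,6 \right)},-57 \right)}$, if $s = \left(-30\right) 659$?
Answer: $-40886$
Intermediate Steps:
$W{\left(T,O \right)} = -7 + O^{2}$ ($W{\left(T,O \right)} = -7 + \left(O + 0\right) O = -7 + O O = -7 + O^{2}$)
$t{\left(c,D \right)} = -4 + c \left(-3 + c\right) \left(D + c\right)$ ($t{\left(c,D \right)} = -4 + \left(c - 3\right) c \left(c + D\right) = -4 + \left(-3 + c\right) c \left(D + c\right) = -4 + c \left(-3 + c\right) \left(D + c\right)$)
$s = -19770$
$s + t{\left(W{\left(1,6 \right)},-57 \right)} = -19770 - \left(4 - \left(-7 + 6^{2}\right)^{3} - 171 \left(-7 + 6^{2}\right) + 60 \left(-7 + 6^{2}\right)^{2}\right) = -19770 - \left(4 - \left(-7 + 36\right)^{3} - 171 \left(-7 + 36\right) + 60 \left(-7 + 36\right)^{2}\right) = -19770 - \left(4 - 24389 - 4959 + 50460\right) = -19770 - 21116 = -40886$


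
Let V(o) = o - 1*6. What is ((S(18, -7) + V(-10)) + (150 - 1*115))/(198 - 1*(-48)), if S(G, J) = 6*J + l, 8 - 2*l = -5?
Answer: -11/164 ≈ -0.067073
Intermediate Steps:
l = 13/2 (l = 4 - 1/2*(-5) = 4 + 5/2 = 13/2 ≈ 6.5000)
S(G, J) = 13/2 + 6*J (S(G, J) = 6*J + 13/2 = 13/2 + 6*J)
V(o) = -6 + o (V(o) = o - 6 = -6 + o)
((S(18, -7) + V(-10)) + (150 - 1*115))/(198 - 1*(-48)) = (((13/2 + 6*(-7)) + (-6 - 10)) + (150 - 1*115))/(198 - 1*(-48)) = (((13/2 - 42) - 16) + (150 - 115))/(198 + 48) = ((-71/2 - 16) + 35)/246 = (-103/2 + 35)*(1/246) = -33/2*1/246 = -11/164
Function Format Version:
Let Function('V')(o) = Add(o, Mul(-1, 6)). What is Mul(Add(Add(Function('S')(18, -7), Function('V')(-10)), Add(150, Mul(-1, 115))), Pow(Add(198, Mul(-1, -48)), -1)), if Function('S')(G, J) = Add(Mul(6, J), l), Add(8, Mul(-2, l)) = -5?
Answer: Rational(-11, 164) ≈ -0.067073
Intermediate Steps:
l = Rational(13, 2) (l = Add(4, Mul(Rational(-1, 2), -5)) = Add(4, Rational(5, 2)) = Rational(13, 2) ≈ 6.5000)
Function('S')(G, J) = Add(Rational(13, 2), Mul(6, J)) (Function('S')(G, J) = Add(Mul(6, J), Rational(13, 2)) = Add(Rational(13, 2), Mul(6, J)))
Function('V')(o) = Add(-6, o) (Function('V')(o) = Add(o, -6) = Add(-6, o))
Mul(Add(Add(Function('S')(18, -7), Function('V')(-10)), Add(150, Mul(-1, 115))), Pow(Add(198, Mul(-1, -48)), -1)) = Mul(Add(Add(Add(Rational(13, 2), Mul(6, -7)), Add(-6, -10)), Add(150, Mul(-1, 115))), Pow(Add(198, Mul(-1, -48)), -1)) = Mul(Add(Add(Add(Rational(13, 2), -42), -16), Add(150, -115)), Pow(Add(198, 48), -1)) = Mul(Add(Add(Rational(-71, 2), -16), 35), Pow(246, -1)) = Mul(Add(Rational(-103, 2), 35), Rational(1, 246)) = Mul(Rational(-33, 2), Rational(1, 246)) = Rational(-11, 164)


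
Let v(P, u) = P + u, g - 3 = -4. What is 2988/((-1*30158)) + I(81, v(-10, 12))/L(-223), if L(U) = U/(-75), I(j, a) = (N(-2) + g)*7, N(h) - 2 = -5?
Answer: -31999062/3362617 ≈ -9.5161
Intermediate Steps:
N(h) = -3 (N(h) = 2 - 5 = -3)
g = -1 (g = 3 - 4 = -1)
I(j, a) = -28 (I(j, a) = (-3 - 1)*7 = -4*7 = -28)
L(U) = -U/75 (L(U) = U*(-1/75) = -U/75)
2988/((-1*30158)) + I(81, v(-10, 12))/L(-223) = 2988/((-1*30158)) - 28/((-1/75*(-223))) = 2988/(-30158) - 28/223/75 = 2988*(-1/30158) - 28*75/223 = -1494/15079 - 2100/223 = -31999062/3362617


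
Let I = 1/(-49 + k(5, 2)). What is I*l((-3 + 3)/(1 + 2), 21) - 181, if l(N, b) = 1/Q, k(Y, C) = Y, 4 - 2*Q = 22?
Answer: -71675/396 ≈ -181.00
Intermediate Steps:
Q = -9 (Q = 2 - 1/2*22 = 2 - 11 = -9)
l(N, b) = -1/9 (l(N, b) = 1/(-9) = -1/9)
I = -1/44 (I = 1/(-49 + 5) = 1/(-44) = -1/44 ≈ -0.022727)
I*l((-3 + 3)/(1 + 2), 21) - 181 = -1/44*(-1/9) - 181 = 1/396 - 181 = -71675/396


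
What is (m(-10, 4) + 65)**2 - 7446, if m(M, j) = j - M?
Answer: -1205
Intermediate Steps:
(m(-10, 4) + 65)**2 - 7446 = ((4 - 1*(-10)) + 65)**2 - 7446 = ((4 + 10) + 65)**2 - 7446 = (14 + 65)**2 - 7446 = 79**2 - 7446 = 6241 - 7446 = -1205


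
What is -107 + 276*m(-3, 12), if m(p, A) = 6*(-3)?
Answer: -5075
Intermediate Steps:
m(p, A) = -18
-107 + 276*m(-3, 12) = -107 + 276*(-18) = -107 - 4968 = -5075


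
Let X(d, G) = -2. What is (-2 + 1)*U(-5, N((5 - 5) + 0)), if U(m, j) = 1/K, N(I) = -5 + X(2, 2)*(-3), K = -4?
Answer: ¼ ≈ 0.25000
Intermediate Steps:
N(I) = 1 (N(I) = -5 - 2*(-3) = -5 + 6 = 1)
U(m, j) = -¼ (U(m, j) = 1/(-4) = -¼)
(-2 + 1)*U(-5, N((5 - 5) + 0)) = (-2 + 1)*(-¼) = -1*(-¼) = ¼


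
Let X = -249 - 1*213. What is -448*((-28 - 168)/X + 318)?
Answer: -4707584/33 ≈ -1.4265e+5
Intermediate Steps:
X = -462 (X = -249 - 213 = -462)
-448*((-28 - 168)/X + 318) = -448*((-28 - 168)/(-462) + 318) = -448*(-196*(-1/462) + 318) = -448*(14/33 + 318) = -448*10508/33 = -4707584/33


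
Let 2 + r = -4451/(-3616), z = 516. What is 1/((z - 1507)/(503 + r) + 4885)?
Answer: 1816067/8867903839 ≈ 0.00020479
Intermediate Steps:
r = -2781/3616 (r = -2 - 4451/(-3616) = -2 - 4451*(-1/3616) = -2 + 4451/3616 = -2781/3616 ≈ -0.76908)
1/((z - 1507)/(503 + r) + 4885) = 1/((516 - 1507)/(503 - 2781/3616) + 4885) = 1/(-991/1816067/3616 + 4885) = 1/(-991*3616/1816067 + 4885) = 1/(-3583456/1816067 + 4885) = 1/(8867903839/1816067) = 1816067/8867903839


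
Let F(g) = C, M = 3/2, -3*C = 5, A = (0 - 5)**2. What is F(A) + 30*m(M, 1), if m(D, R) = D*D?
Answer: 395/6 ≈ 65.833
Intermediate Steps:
A = 25 (A = (-5)**2 = 25)
C = -5/3 (C = -1/3*5 = -5/3 ≈ -1.6667)
M = 3/2 (M = 3*(1/2) = 3/2 ≈ 1.5000)
F(g) = -5/3
m(D, R) = D**2
F(A) + 30*m(M, 1) = -5/3 + 30*(3/2)**2 = -5/3 + 30*(9/4) = -5/3 + 135/2 = 395/6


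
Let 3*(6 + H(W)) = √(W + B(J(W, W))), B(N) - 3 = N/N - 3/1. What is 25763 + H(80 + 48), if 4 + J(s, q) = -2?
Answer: 25757 + √129/3 ≈ 25761.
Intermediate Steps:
J(s, q) = -6 (J(s, q) = -4 - 2 = -6)
B(N) = 1 (B(N) = 3 + (N/N - 3/1) = 3 + (1 - 3*1) = 3 + (1 - 3) = 3 - 2 = 1)
H(W) = -6 + √(1 + W)/3 (H(W) = -6 + √(W + 1)/3 = -6 + √(1 + W)/3)
25763 + H(80 + 48) = 25763 + (-6 + √(1 + (80 + 48))/3) = 25763 + (-6 + √(1 + 128)/3) = 25763 + (-6 + √129/3) = 25757 + √129/3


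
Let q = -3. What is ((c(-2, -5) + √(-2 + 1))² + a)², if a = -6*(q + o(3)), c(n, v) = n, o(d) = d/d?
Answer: 209 - 120*I ≈ 209.0 - 120.0*I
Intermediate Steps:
o(d) = 1
a = 12 (a = -6*(-3 + 1) = -6*(-2) = 12)
((c(-2, -5) + √(-2 + 1))² + a)² = ((-2 + √(-2 + 1))² + 12)² = ((-2 + √(-1))² + 12)² = ((-2 + I)² + 12)² = (12 + (-2 + I)²)²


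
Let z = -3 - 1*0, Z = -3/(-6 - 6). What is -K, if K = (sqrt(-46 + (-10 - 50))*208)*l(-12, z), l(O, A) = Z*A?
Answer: 156*I*sqrt(106) ≈ 1606.1*I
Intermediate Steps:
Z = 1/4 (Z = -3/(-12) = -3*(-1/12) = 1/4 ≈ 0.25000)
z = -3 (z = -3 + 0 = -3)
l(O, A) = A/4
K = -156*I*sqrt(106) (K = (sqrt(-46 + (-10 - 50))*208)*((1/4)*(-3)) = (sqrt(-46 - 60)*208)*(-3/4) = (sqrt(-106)*208)*(-3/4) = ((I*sqrt(106))*208)*(-3/4) = (208*I*sqrt(106))*(-3/4) = -156*I*sqrt(106) ≈ -1606.1*I)
-K = -(-156)*I*sqrt(106) = 156*I*sqrt(106)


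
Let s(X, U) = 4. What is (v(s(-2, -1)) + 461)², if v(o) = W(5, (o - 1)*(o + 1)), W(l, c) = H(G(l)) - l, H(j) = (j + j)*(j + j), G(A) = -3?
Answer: 242064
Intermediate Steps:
H(j) = 4*j² (H(j) = (2*j)*(2*j) = 4*j²)
W(l, c) = 36 - l (W(l, c) = 4*(-3)² - l = 4*9 - l = 36 - l)
v(o) = 31 (v(o) = 36 - 1*5 = 36 - 5 = 31)
(v(s(-2, -1)) + 461)² = (31 + 461)² = 492² = 242064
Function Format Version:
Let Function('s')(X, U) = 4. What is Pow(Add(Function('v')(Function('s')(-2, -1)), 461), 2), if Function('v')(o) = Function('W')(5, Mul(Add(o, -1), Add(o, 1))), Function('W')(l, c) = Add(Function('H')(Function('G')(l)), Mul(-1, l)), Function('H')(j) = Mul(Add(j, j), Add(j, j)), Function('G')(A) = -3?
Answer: 242064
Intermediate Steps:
Function('H')(j) = Mul(4, Pow(j, 2)) (Function('H')(j) = Mul(Mul(2, j), Mul(2, j)) = Mul(4, Pow(j, 2)))
Function('W')(l, c) = Add(36, Mul(-1, l)) (Function('W')(l, c) = Add(Mul(4, Pow(-3, 2)), Mul(-1, l)) = Add(Mul(4, 9), Mul(-1, l)) = Add(36, Mul(-1, l)))
Function('v')(o) = 31 (Function('v')(o) = Add(36, Mul(-1, 5)) = Add(36, -5) = 31)
Pow(Add(Function('v')(Function('s')(-2, -1)), 461), 2) = Pow(Add(31, 461), 2) = Pow(492, 2) = 242064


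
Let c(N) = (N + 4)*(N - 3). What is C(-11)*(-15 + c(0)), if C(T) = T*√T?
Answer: 297*I*√11 ≈ 985.04*I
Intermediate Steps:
C(T) = T^(3/2)
c(N) = (-3 + N)*(4 + N) (c(N) = (4 + N)*(-3 + N) = (-3 + N)*(4 + N))
C(-11)*(-15 + c(0)) = (-11)^(3/2)*(-15 + (-12 + 0 + 0²)) = (-11*I*√11)*(-15 + (-12 + 0 + 0)) = (-11*I*√11)*(-15 - 12) = -11*I*√11*(-27) = 297*I*√11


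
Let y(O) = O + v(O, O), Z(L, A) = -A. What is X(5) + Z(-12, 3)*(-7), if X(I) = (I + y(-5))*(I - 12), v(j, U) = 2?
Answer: 7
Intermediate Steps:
y(O) = 2 + O (y(O) = O + 2 = 2 + O)
X(I) = (-12 + I)*(-3 + I) (X(I) = (I + (2 - 5))*(I - 12) = (I - 3)*(-12 + I) = (-3 + I)*(-12 + I) = (-12 + I)*(-3 + I))
X(5) + Z(-12, 3)*(-7) = (36 + 5² - 15*5) - 1*3*(-7) = (36 + 25 - 75) - 3*(-7) = -14 + 21 = 7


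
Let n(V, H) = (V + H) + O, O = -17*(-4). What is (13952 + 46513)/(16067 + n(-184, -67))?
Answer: 60465/15884 ≈ 3.8067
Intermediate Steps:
O = 68
n(V, H) = 68 + H + V (n(V, H) = (V + H) + 68 = (H + V) + 68 = 68 + H + V)
(13952 + 46513)/(16067 + n(-184, -67)) = (13952 + 46513)/(16067 + (68 - 67 - 184)) = 60465/(16067 - 183) = 60465/15884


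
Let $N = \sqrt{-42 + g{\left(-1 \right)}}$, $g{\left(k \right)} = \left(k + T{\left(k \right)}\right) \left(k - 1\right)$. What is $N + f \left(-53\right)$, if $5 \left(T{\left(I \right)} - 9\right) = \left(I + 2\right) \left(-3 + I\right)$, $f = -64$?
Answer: $3392 + \frac{i \sqrt{1410}}{5} \approx 3392.0 + 7.51 i$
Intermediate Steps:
$T{\left(I \right)} = 9 + \frac{\left(-3 + I\right) \left(2 + I\right)}{5}$ ($T{\left(I \right)} = 9 + \frac{\left(I + 2\right) \left(-3 + I\right)}{5} = 9 + \frac{\left(2 + I\right) \left(-3 + I\right)}{5} = 9 + \frac{\left(-3 + I\right) \left(2 + I\right)}{5}$)
$g{\left(k \right)} = \left(-1 + k\right) \left(\frac{39}{5} + \frac{k^{2}}{5} + \frac{4 k}{5}\right)$ ($g{\left(k \right)} = \left(k + \left(\frac{39}{5} - \frac{k}{5} + \frac{k^{2}}{5}\right)\right) \left(k - 1\right) = \left(\frac{39}{5} + \frac{k^{2}}{5} + \frac{4 k}{5}\right) \left(-1 + k\right) = \left(-1 + k\right) \left(\frac{39}{5} + \frac{k^{2}}{5} + \frac{4 k}{5}\right)$)
$N = \frac{i \sqrt{1410}}{5}$ ($N = \sqrt{-42 + \left(- \frac{39}{5} + 7 \left(-1\right) + \frac{\left(-1\right)^{3}}{5} + \frac{3 \left(-1\right)^{2}}{5}\right)} = \sqrt{-42 + \left(- \frac{39}{5} - 7 + \frac{1}{5} \left(-1\right) + \frac{3}{5} \cdot 1\right)} = \sqrt{-42 - \frac{72}{5}} = \sqrt{- \frac{282}{5}} = \frac{i \sqrt{1410}}{5} \approx 7.51 i$)
$N + f \left(-53\right) = \frac{i \sqrt{1410}}{5} - -3392 = \frac{i \sqrt{1410}}{5} + 3392 = 3392 + \frac{i \sqrt{1410}}{5}$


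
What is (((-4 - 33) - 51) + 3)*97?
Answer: -8245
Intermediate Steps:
(((-4 - 33) - 51) + 3)*97 = ((-37 - 51) + 3)*97 = (-88 + 3)*97 = -85*97 = -8245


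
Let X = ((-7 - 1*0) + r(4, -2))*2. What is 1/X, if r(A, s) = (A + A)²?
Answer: 1/114 ≈ 0.0087719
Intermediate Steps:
r(A, s) = 4*A² (r(A, s) = (2*A)² = 4*A²)
X = 114 (X = ((-7 - 1*0) + 4*4²)*2 = ((-7 + 0) + 4*16)*2 = (-7 + 64)*2 = 57*2 = 114)
1/X = 1/114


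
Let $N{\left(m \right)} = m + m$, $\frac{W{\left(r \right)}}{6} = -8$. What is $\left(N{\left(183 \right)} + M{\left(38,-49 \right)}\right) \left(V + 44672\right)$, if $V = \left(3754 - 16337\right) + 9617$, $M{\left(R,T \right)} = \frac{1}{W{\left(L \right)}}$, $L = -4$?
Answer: $\frac{122108217}{8} \approx 1.5264 \cdot 10^{7}$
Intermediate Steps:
$W{\left(r \right)} = -48$ ($W{\left(r \right)} = 6 \left(-8\right) = -48$)
$N{\left(m \right)} = 2 m$
$M{\left(R,T \right)} = - \frac{1}{48}$ ($M{\left(R,T \right)} = \frac{1}{-48} = - \frac{1}{48}$)
$V = -2966$ ($V = -12583 + 9617 = -2966$)
$\left(N{\left(183 \right)} + M{\left(38,-49 \right)}\right) \left(V + 44672\right) = \left(2 \cdot 183 - \frac{1}{48}\right) \left(-2966 + 44672\right) = \left(366 - \frac{1}{48}\right) 41706 = \frac{17567}{48} \cdot 41706 = \frac{122108217}{8}$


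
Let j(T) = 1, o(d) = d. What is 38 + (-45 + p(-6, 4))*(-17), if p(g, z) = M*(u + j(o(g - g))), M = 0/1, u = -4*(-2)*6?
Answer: 803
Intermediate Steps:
u = 48 (u = 8*6 = 48)
M = 0 (M = 0*1 = 0)
p(g, z) = 0 (p(g, z) = 0*(48 + 1) = 0*49 = 0)
38 + (-45 + p(-6, 4))*(-17) = 38 + (-45 + 0)*(-17) = 38 - 45*(-17) = 38 + 765 = 803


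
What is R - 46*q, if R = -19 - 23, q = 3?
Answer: -180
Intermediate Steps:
R = -42
R - 46*q = -42 - 46*3 = -42 - 138 = -180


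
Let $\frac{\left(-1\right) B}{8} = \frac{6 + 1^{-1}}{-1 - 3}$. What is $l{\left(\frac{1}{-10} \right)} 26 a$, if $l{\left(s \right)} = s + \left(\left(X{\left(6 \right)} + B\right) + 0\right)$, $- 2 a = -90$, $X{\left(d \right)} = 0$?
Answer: $16263$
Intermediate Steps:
$a = 45$ ($a = \left(- \frac{1}{2}\right) \left(-90\right) = 45$)
$B = 14$ ($B = - 8 \frac{6 + 1^{-1}}{-1 - 3} = - 8 \frac{6 + 1}{-4} = - 8 \cdot 7 \left(- \frac{1}{4}\right) = \left(-8\right) \left(- \frac{7}{4}\right) = 14$)
$l{\left(s \right)} = 14 + s$ ($l{\left(s \right)} = s + \left(\left(0 + 14\right) + 0\right) = s + \left(14 + 0\right) = s + 14 = 14 + s$)
$l{\left(\frac{1}{-10} \right)} 26 a = \left(14 + \frac{1}{-10}\right) 26 \cdot 45 = \left(14 - \frac{1}{10}\right) 26 \cdot 45 = \frac{139}{10} \cdot 26 \cdot 45 = \frac{1807}{5} \cdot 45 = 16263$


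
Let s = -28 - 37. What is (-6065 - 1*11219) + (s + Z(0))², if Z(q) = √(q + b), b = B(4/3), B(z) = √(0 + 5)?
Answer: -17284 + (65 - 5^(¼))² ≈ -13251.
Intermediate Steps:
B(z) = √5
b = √5 ≈ 2.2361
s = -65
Z(q) = √(q + √5)
(-6065 - 1*11219) + (s + Z(0))² = (-6065 - 1*11219) + (-65 + √(0 + √5))² = (-6065 - 11219) + (-65 + √(√5))² = -17284 + (-65 + 5^(¼))²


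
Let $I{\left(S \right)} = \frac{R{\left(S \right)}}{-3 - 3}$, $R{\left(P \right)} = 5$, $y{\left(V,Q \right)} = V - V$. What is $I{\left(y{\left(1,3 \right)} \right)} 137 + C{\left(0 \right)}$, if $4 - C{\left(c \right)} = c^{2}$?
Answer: $- \frac{661}{6} \approx -110.17$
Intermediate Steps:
$y{\left(V,Q \right)} = 0$
$C{\left(c \right)} = 4 - c^{2}$
$I{\left(S \right)} = - \frac{5}{6}$ ($I{\left(S \right)} = \frac{5}{-3 - 3} = \frac{5}{-6} = 5 \left(- \frac{1}{6}\right) = - \frac{5}{6}$)
$I{\left(y{\left(1,3 \right)} \right)} 137 + C{\left(0 \right)} = \left(- \frac{5}{6}\right) 137 + \left(4 - 0^{2}\right) = - \frac{685}{6} + \left(4 - 0\right) = - \frac{685}{6} + \left(4 + 0\right) = - \frac{685}{6} + 4 = - \frac{661}{6}$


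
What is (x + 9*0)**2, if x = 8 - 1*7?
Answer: 1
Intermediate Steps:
x = 1 (x = 8 - 7 = 1)
(x + 9*0)**2 = (1 + 9*0)**2 = (1 + 0)**2 = 1**2 = 1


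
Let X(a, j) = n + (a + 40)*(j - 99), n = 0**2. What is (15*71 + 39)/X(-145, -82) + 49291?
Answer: 312258853/6335 ≈ 49291.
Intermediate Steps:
n = 0
X(a, j) = (-99 + j)*(40 + a) (X(a, j) = 0 + (a + 40)*(j - 99) = 0 + (40 + a)*(-99 + j) = 0 + (-99 + j)*(40 + a) = (-99 + j)*(40 + a))
(15*71 + 39)/X(-145, -82) + 49291 = (15*71 + 39)/(-3960 - 99*(-145) + 40*(-82) - 145*(-82)) + 49291 = (1065 + 39)/(-3960 + 14355 - 3280 + 11890) + 49291 = 1104/19005 + 49291 = 1104*(1/19005) + 49291 = 368/6335 + 49291 = 312258853/6335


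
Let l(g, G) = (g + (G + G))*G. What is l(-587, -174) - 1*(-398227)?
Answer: 560917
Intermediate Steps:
l(g, G) = G*(g + 2*G) (l(g, G) = (g + 2*G)*G = G*(g + 2*G))
l(-587, -174) - 1*(-398227) = -174*(-587 + 2*(-174)) - 1*(-398227) = -174*(-587 - 348) + 398227 = -174*(-935) + 398227 = 162690 + 398227 = 560917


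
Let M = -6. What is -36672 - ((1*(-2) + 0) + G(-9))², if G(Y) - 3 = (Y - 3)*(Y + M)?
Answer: -69433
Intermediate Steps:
G(Y) = 3 + (-6 + Y)*(-3 + Y) (G(Y) = 3 + (Y - 3)*(Y - 6) = 3 + (-3 + Y)*(-6 + Y) = 3 + (-6 + Y)*(-3 + Y))
-36672 - ((1*(-2) + 0) + G(-9))² = -36672 - ((1*(-2) + 0) + (21 + (-9)² - 9*(-9)))² = -36672 - ((-2 + 0) + (21 + 81 + 81))² = -36672 - (-2 + 183)² = -36672 - 1*181² = -36672 - 1*32761 = -36672 - 32761 = -69433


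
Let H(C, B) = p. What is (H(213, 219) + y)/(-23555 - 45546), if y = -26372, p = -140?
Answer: 26512/69101 ≈ 0.38367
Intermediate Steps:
H(C, B) = -140
(H(213, 219) + y)/(-23555 - 45546) = (-140 - 26372)/(-23555 - 45546) = -26512/(-69101) = -26512*(-1/69101) = 26512/69101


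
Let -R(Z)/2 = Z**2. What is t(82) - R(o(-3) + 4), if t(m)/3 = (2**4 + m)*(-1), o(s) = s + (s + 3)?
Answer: -292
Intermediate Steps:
o(s) = 3 + 2*s (o(s) = s + (3 + s) = 3 + 2*s)
t(m) = -48 - 3*m (t(m) = 3*((2**4 + m)*(-1)) = 3*((16 + m)*(-1)) = 3*(-16 - m) = -48 - 3*m)
R(Z) = -2*Z**2
t(82) - R(o(-3) + 4) = (-48 - 3*82) - (-2)*((3 + 2*(-3)) + 4)**2 = (-48 - 246) - (-2)*((3 - 6) + 4)**2 = -294 - (-2)*(-3 + 4)**2 = -294 - (-2)*1**2 = -294 - (-2) = -294 - 1*(-2) = -294 + 2 = -292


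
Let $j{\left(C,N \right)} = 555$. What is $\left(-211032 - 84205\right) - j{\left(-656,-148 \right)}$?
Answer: $-295792$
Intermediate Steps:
$\left(-211032 - 84205\right) - j{\left(-656,-148 \right)} = \left(-211032 - 84205\right) - 555 = -295237 - 555 = -295792$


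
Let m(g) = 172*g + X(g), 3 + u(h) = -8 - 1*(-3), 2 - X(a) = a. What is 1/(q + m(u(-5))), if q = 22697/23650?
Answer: -23650/32283203 ≈ -0.00073258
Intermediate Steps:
X(a) = 2 - a
u(h) = -8 (u(h) = -3 + (-8 - 1*(-3)) = -3 + (-8 + 3) = -3 - 5 = -8)
m(g) = 2 + 171*g (m(g) = 172*g + (2 - g) = 2 + 171*g)
q = 22697/23650 (q = 22697*(1/23650) = 22697/23650 ≈ 0.95970)
1/(q + m(u(-5))) = 1/(22697/23650 + (2 + 171*(-8))) = 1/(22697/23650 + (2 - 1368)) = 1/(22697/23650 - 1366) = 1/(-32283203/23650) = -23650/32283203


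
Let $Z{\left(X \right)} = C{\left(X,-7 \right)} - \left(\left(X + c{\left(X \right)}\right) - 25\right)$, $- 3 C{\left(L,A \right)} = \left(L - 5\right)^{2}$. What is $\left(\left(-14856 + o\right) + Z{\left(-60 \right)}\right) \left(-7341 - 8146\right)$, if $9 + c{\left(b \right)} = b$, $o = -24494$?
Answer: $\frac{1886517931}{3} \approx 6.2884 \cdot 10^{8}$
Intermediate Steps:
$c{\left(b \right)} = -9 + b$
$C{\left(L,A \right)} = - \frac{\left(-5 + L\right)^{2}}{3}$ ($C{\left(L,A \right)} = - \frac{\left(L - 5\right)^{2}}{3} = - \frac{\left(-5 + L\right)^{2}}{3}$)
$Z{\left(X \right)} = 34 - 2 X - \frac{\left(-5 + X\right)^{2}}{3}$ ($Z{\left(X \right)} = - \frac{\left(-5 + X\right)^{2}}{3} - \left(\left(X + \left(-9 + X\right)\right) - 25\right) = - \frac{\left(-5 + X\right)^{2}}{3} - \left(\left(-9 + 2 X\right) - 25\right) = - \frac{\left(-5 + X\right)^{2}}{3} - \left(-34 + 2 X\right) = 34 - 2 X - \frac{\left(-5 + X\right)^{2}}{3}$)
$\left(\left(-14856 + o\right) + Z{\left(-60 \right)}\right) \left(-7341 - 8146\right) = \left(\left(-14856 - 24494\right) + \left(\frac{77}{3} - \frac{\left(-60\right)^{2}}{3} + \frac{4}{3} \left(-60\right)\right)\right) \left(-7341 - 8146\right) = \left(-39350 - \frac{3763}{3}\right) \left(-15487\right) = \left(- \frac{121813}{3}\right) \left(-15487\right) = \frac{1886517931}{3}$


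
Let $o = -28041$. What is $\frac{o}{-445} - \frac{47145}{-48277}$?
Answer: $\frac{1374714882}{21483265} \approx 63.99$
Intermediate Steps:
$\frac{o}{-445} - \frac{47145}{-48277} = - \frac{28041}{-445} - \frac{47145}{-48277} = \left(-28041\right) \left(- \frac{1}{445}\right) - - \frac{47145}{48277} = \frac{28041}{445} + \frac{47145}{48277} = \frac{1374714882}{21483265}$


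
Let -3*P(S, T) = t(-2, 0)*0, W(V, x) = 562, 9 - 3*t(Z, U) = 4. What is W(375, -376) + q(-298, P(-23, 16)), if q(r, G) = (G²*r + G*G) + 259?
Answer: 821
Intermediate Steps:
t(Z, U) = 5/3 (t(Z, U) = 3 - ⅓*4 = 3 - 4/3 = 5/3)
P(S, T) = 0 (P(S, T) = -5*0/9 = -⅓*0 = 0)
q(r, G) = 259 + G² + r*G² (q(r, G) = (r*G² + G²) + 259 = (G² + r*G²) + 259 = 259 + G² + r*G²)
W(375, -376) + q(-298, P(-23, 16)) = 562 + (259 + 0² - 298*0²) = 562 + (259 + 0 - 298*0) = 562 + (259 + 0 + 0) = 562 + 259 = 821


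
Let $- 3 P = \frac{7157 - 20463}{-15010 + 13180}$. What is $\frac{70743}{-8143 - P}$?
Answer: $- \frac{194189535}{22345882} \approx -8.6902$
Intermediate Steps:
$P = - \frac{6653}{2745}$ ($P = - \frac{\left(7157 - 20463\right) \frac{1}{-15010 + 13180}}{3} = - \frac{\left(-13306\right) \frac{1}{-1830}}{3} = - \frac{\left(-13306\right) \left(- \frac{1}{1830}\right)}{3} = \left(- \frac{1}{3}\right) \frac{6653}{915} = - \frac{6653}{2745} \approx -2.4237$)
$\frac{70743}{-8143 - P} = \frac{70743}{-8143 - - \frac{6653}{2745}} = \frac{70743}{-8143 + \frac{6653}{2745}} = \frac{70743}{- \frac{22345882}{2745}} = 70743 \left(- \frac{2745}{22345882}\right) = - \frac{194189535}{22345882}$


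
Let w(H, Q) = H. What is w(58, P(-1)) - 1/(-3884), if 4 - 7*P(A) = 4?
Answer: 225273/3884 ≈ 58.000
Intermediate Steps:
P(A) = 0 (P(A) = 4/7 - ⅐*4 = 4/7 - 4/7 = 0)
w(58, P(-1)) - 1/(-3884) = 58 - 1/(-3884) = 58 - 1*(-1/3884) = 58 + 1/3884 = 225273/3884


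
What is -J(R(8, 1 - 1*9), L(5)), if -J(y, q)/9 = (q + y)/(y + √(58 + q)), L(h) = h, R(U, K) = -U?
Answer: 216 + 81*√7 ≈ 430.31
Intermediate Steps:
J(y, q) = -9*(q + y)/(y + √(58 + q))
-J(R(8, 1 - 1*9), L(5)) = -9*(-1*5 - (-1)*8)/(-1*8 + √(58 + 5)) = -9*(-5 - 1*(-8))/(-8 + √63) = -9*(-5 + 8)/(-8 + 3*√7) = -9*3/(-8 + 3*√7) = -27/(-8 + 3*√7)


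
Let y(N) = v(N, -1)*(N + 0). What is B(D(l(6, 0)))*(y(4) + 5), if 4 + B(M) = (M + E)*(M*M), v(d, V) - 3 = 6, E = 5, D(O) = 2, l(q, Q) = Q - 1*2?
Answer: 984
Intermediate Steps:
l(q, Q) = -2 + Q (l(q, Q) = Q - 2 = -2 + Q)
v(d, V) = 9 (v(d, V) = 3 + 6 = 9)
y(N) = 9*N (y(N) = 9*(N + 0) = 9*N)
B(M) = -4 + M²*(5 + M) (B(M) = -4 + (M + 5)*(M*M) = -4 + (5 + M)*M² = -4 + M²*(5 + M))
B(D(l(6, 0)))*(y(4) + 5) = (-4 + 2³ + 5*2²)*(9*4 + 5) = (-4 + 8 + 5*4)*(36 + 5) = (-4 + 8 + 20)*41 = 24*41 = 984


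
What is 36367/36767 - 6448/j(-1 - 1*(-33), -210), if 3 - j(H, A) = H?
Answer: 238128259/1066243 ≈ 223.33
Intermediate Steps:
j(H, A) = 3 - H
36367/36767 - 6448/j(-1 - 1*(-33), -210) = 36367/36767 - 6448/(3 - (-1 - 1*(-33))) = 36367*(1/36767) - 6448/(3 - (-1 + 33)) = 36367/36767 - 6448/(3 - 1*32) = 36367/36767 - 6448/(3 - 32) = 36367/36767 - 6448/(-29) = 36367/36767 - 6448*(-1/29) = 36367/36767 + 6448/29 = 238128259/1066243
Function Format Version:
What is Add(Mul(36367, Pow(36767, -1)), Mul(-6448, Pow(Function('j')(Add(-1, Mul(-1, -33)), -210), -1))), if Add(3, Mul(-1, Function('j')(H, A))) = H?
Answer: Rational(238128259, 1066243) ≈ 223.33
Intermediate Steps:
Function('j')(H, A) = Add(3, Mul(-1, H))
Add(Mul(36367, Pow(36767, -1)), Mul(-6448, Pow(Function('j')(Add(-1, Mul(-1, -33)), -210), -1))) = Add(Mul(36367, Pow(36767, -1)), Mul(-6448, Pow(Add(3, Mul(-1, Add(-1, Mul(-1, -33)))), -1))) = Add(Mul(36367, Rational(1, 36767)), Mul(-6448, Pow(Add(3, Mul(-1, Add(-1, 33))), -1))) = Add(Rational(36367, 36767), Mul(-6448, Pow(Add(3, Mul(-1, 32)), -1))) = Add(Rational(36367, 36767), Mul(-6448, Pow(Add(3, -32), -1))) = Add(Rational(36367, 36767), Mul(-6448, Pow(-29, -1))) = Add(Rational(36367, 36767), Mul(-6448, Rational(-1, 29))) = Add(Rational(36367, 36767), Rational(6448, 29)) = Rational(238128259, 1066243)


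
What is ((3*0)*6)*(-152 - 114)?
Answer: 0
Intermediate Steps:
((3*0)*6)*(-152 - 114) = (0*6)*(-266) = 0*(-266) = 0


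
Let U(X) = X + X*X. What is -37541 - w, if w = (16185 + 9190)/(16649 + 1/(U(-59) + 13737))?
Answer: -1532165071071/40811456 ≈ -37543.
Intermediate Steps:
U(X) = X + X**2
w = 62201375/40811456 (w = (16185 + 9190)/(16649 + 1/(-59*(1 - 59) + 13737)) = 25375/(16649 + 1/(-59*(-58) + 13737)) = 25375/(16649 + 1/(3422 + 13737)) = 25375/(16649 + 1/17159) = 25375/(285680192/17159) = 25375*(17159/285680192) = 62201375/40811456 ≈ 1.5241)
-37541 - w = -37541 - 1*62201375/40811456 = -37541 - 62201375/40811456 = -1532165071071/40811456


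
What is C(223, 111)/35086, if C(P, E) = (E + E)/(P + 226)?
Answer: 111/7876807 ≈ 1.4092e-5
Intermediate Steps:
C(P, E) = 2*E/(226 + P) (C(P, E) = (2*E)/(226 + P) = 2*E/(226 + P))
C(223, 111)/35086 = (2*111/(226 + 223))/35086 = (2*111/449)*(1/35086) = (2*111*(1/449))*(1/35086) = (222/449)*(1/35086) = 111/7876807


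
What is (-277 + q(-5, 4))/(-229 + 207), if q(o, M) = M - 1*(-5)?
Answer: 134/11 ≈ 12.182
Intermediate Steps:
q(o, M) = 5 + M (q(o, M) = M + 5 = 5 + M)
(-277 + q(-5, 4))/(-229 + 207) = (-277 + (5 + 4))/(-229 + 207) = (-277 + 9)/(-22) = -268*(-1/22) = 134/11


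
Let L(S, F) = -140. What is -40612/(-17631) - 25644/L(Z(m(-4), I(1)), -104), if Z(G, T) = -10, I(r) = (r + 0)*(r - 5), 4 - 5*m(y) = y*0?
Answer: 114453761/617085 ≈ 185.47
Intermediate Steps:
m(y) = ⅘ (m(y) = ⅘ - y*0/5 = ⅘ - ⅕*0 = ⅘ + 0 = ⅘)
I(r) = r*(-5 + r)
-40612/(-17631) - 25644/L(Z(m(-4), I(1)), -104) = -40612/(-17631) - 25644/(-140) = -40612*(-1/17631) - 25644*(-1/140) = 40612/17631 + 6411/35 = 114453761/617085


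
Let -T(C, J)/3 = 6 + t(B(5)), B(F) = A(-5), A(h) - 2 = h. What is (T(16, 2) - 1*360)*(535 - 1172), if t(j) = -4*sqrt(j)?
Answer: 240786 - 7644*I*sqrt(3) ≈ 2.4079e+5 - 13240.0*I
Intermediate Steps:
A(h) = 2 + h
B(F) = -3 (B(F) = 2 - 5 = -3)
T(C, J) = -18 + 12*I*sqrt(3) (T(C, J) = -3*(6 - 4*I*sqrt(3)) = -18 + 12*I*sqrt(3))
(T(16, 2) - 1*360)*(535 - 1172) = ((-18 + 12*I*sqrt(3)) - 1*360)*(535 - 1172) = ((-18 + 12*I*sqrt(3)) - 360)*(-637) = (-378 + 12*I*sqrt(3))*(-637) = 240786 - 7644*I*sqrt(3)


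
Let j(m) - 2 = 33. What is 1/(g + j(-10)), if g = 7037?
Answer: 1/7072 ≈ 0.00014140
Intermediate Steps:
j(m) = 35 (j(m) = 2 + 33 = 35)
1/(g + j(-10)) = 1/(7037 + 35) = 1/7072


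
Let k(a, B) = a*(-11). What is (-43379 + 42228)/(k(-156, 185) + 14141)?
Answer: -1151/15857 ≈ -0.072586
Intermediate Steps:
k(a, B) = -11*a
(-43379 + 42228)/(k(-156, 185) + 14141) = (-43379 + 42228)/(-11*(-156) + 14141) = -1151/(1716 + 14141) = -1151/15857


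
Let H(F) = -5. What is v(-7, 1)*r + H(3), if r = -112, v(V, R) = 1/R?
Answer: -117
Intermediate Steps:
v(-7, 1)*r + H(3) = -112/1 - 5 = 1*(-112) - 5 = -112 - 5 = -117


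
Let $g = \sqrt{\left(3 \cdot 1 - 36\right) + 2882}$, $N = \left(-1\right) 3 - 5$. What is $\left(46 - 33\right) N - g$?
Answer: $-104 - \sqrt{2849} \approx -157.38$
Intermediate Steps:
$N = -8$ ($N = -3 - 5 = -8$)
$g = \sqrt{2849}$ ($g = \sqrt{\left(3 - 36\right) + 2882} = \sqrt{-33 + 2882} = \sqrt{2849} \approx 53.376$)
$\left(46 - 33\right) N - g = \left(46 - 33\right) \left(-8\right) - \sqrt{2849} = 13 \left(-8\right) - \sqrt{2849} = -104 - \sqrt{2849}$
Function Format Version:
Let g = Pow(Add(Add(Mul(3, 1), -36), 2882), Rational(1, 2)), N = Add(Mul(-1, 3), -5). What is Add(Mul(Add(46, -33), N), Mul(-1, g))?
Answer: Add(-104, Mul(-1, Pow(2849, Rational(1, 2)))) ≈ -157.38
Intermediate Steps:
N = -8 (N = Add(-3, -5) = -8)
g = Pow(2849, Rational(1, 2)) (g = Pow(Add(Add(3, -36), 2882), Rational(1, 2)) = Pow(Add(-33, 2882), Rational(1, 2)) = Pow(2849, Rational(1, 2)) ≈ 53.376)
Add(Mul(Add(46, -33), N), Mul(-1, g)) = Add(Mul(Add(46, -33), -8), Mul(-1, Pow(2849, Rational(1, 2)))) = Add(Mul(13, -8), Mul(-1, Pow(2849, Rational(1, 2)))) = Add(-104, Mul(-1, Pow(2849, Rational(1, 2))))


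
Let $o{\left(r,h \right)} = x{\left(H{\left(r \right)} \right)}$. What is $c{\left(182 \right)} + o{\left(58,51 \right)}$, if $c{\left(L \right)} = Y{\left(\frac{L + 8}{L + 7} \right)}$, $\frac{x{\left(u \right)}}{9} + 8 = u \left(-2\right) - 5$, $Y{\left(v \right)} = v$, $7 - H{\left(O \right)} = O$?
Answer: $\frac{151579}{189} \approx 802.0$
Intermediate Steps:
$H{\left(O \right)} = 7 - O$
$x{\left(u \right)} = -117 - 18 u$ ($x{\left(u \right)} = -72 + 9 \left(u \left(-2\right) - 5\right) = -72 + 9 \left(- 2 u - 5\right) = -72 + 9 \left(-5 - 2 u\right) = -72 - \left(45 + 18 u\right) = -117 - 18 u$)
$o{\left(r,h \right)} = -243 + 18 r$ ($o{\left(r,h \right)} = -117 - 18 \left(7 - r\right) = -117 + \left(-126 + 18 r\right) = -243 + 18 r$)
$c{\left(L \right)} = \frac{8 + L}{7 + L}$ ($c{\left(L \right)} = \frac{L + 8}{L + 7} = \frac{8 + L}{7 + L}$)
$c{\left(182 \right)} + o{\left(58,51 \right)} = \frac{8 + 182}{7 + 182} + \left(-243 + 18 \cdot 58\right) = \frac{1}{189} \cdot 190 + \left(-243 + 1044\right) = \frac{1}{189} \cdot 190 + 801 = \frac{190}{189} + 801 = \frac{151579}{189}$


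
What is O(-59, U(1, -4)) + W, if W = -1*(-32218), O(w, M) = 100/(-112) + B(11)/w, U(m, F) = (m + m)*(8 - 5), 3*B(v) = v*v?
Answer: 159664595/4956 ≈ 32216.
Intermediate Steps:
B(v) = v²/3 (B(v) = (v*v)/3 = v²/3)
U(m, F) = 6*m (U(m, F) = (2*m)*3 = 6*m)
O(w, M) = -25/28 + 121/(3*w) (O(w, M) = 100/(-112) + ((⅓)*11²)/w = 100*(-1/112) + ((⅓)*121)/w = -25/28 + 121/(3*w))
W = 32218
O(-59, U(1, -4)) + W = (1/84)*(3388 - 75*(-59))/(-59) + 32218 = (1/84)*(-1/59)*(3388 + 4425) + 32218 = (1/84)*(-1/59)*7813 + 32218 = -7813/4956 + 32218 = 159664595/4956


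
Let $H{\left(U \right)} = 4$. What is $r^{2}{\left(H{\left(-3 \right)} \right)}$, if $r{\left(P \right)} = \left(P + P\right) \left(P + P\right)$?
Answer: $4096$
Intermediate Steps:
$r{\left(P \right)} = 4 P^{2}$ ($r{\left(P \right)} = 2 P 2 P = 4 P^{2}$)
$r^{2}{\left(H{\left(-3 \right)} \right)} = \left(4 \cdot 4^{2}\right)^{2} = \left(4 \cdot 16\right)^{2} = 64^{2} = 4096$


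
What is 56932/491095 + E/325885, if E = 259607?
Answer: 29208996897/32008098815 ≈ 0.91255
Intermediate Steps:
56932/491095 + E/325885 = 56932/491095 + 259607/325885 = 29208996897/32008098815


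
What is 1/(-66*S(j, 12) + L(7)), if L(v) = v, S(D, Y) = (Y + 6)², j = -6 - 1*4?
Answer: -1/21377 ≈ -4.6779e-5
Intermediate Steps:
j = -10 (j = -6 - 4 = -10)
S(D, Y) = (6 + Y)²
1/(-66*S(j, 12) + L(7)) = 1/(-66*(6 + 12)² + 7) = 1/(-66*18² + 7) = 1/(-66*324 + 7) = 1/(-21384 + 7) = 1/(-21377) = -1/21377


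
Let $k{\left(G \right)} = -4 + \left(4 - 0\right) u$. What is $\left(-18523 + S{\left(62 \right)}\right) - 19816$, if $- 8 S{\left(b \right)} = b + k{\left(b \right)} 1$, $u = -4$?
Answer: $- \frac{153377}{4} \approx -38344.0$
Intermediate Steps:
$k{\left(G \right)} = -20$ ($k{\left(G \right)} = -4 + \left(4 - 0\right) \left(-4\right) = -4 + \left(4 + 0\right) \left(-4\right) = -4 + 4 \left(-4\right) = -4 - 16 = -20$)
$S{\left(b \right)} = \frac{5}{2} - \frac{b}{8}$ ($S{\left(b \right)} = - \frac{b - 20}{8} = - \frac{-20 + b}{8} = \frac{5}{2} - \frac{b}{8}$)
$\left(-18523 + S{\left(62 \right)}\right) - 19816 = \left(-18523 + \left(\frac{5}{2} - \frac{31}{4}\right)\right) - 19816 = \left(-18523 - \frac{21}{4}\right) - 19816 = - \frac{74113}{4} - 19816 = - \frac{153377}{4}$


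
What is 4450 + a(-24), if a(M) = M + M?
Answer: 4402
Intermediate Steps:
a(M) = 2*M
4450 + a(-24) = 4450 + 2*(-24) = 4450 - 48 = 4402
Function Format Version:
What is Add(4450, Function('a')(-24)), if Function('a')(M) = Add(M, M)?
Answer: 4402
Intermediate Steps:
Function('a')(M) = Mul(2, M)
Add(4450, Function('a')(-24)) = Add(4450, Mul(2, -24)) = Add(4450, -48) = 4402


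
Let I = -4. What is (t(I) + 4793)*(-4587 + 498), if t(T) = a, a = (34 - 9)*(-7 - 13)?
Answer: -17554077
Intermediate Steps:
a = -500 (a = 25*(-20) = -500)
t(T) = -500
(t(I) + 4793)*(-4587 + 498) = (-500 + 4793)*(-4587 + 498) = 4293*(-4089) = -17554077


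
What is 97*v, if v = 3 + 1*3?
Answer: 582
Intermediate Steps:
v = 6 (v = 3 + 3 = 6)
97*v = 97*6 = 582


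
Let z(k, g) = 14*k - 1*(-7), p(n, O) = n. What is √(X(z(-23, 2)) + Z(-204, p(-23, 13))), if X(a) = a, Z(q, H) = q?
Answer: I*√519 ≈ 22.782*I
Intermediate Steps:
z(k, g) = 7 + 14*k (z(k, g) = 14*k + 7 = 7 + 14*k)
√(X(z(-23, 2)) + Z(-204, p(-23, 13))) = √((7 + 14*(-23)) - 204) = √((7 - 322) - 204) = √(-315 - 204) = √(-519) = I*√519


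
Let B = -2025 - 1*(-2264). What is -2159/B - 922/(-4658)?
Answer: -4918132/556631 ≈ -8.8355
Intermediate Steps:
B = 239 (B = -2025 + 2264 = 239)
-2159/B - 922/(-4658) = -2159/239 - 922/(-4658) = -2159*1/239 - 922*(-1/4658) = -2159/239 + 461/2329 = -4918132/556631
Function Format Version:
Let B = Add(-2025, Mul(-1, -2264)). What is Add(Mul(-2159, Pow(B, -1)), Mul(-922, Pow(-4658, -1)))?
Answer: Rational(-4918132, 556631) ≈ -8.8355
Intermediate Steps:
B = 239 (B = Add(-2025, 2264) = 239)
Add(Mul(-2159, Pow(B, -1)), Mul(-922, Pow(-4658, -1))) = Add(Mul(-2159, Pow(239, -1)), Mul(-922, Pow(-4658, -1))) = Add(Mul(-2159, Rational(1, 239)), Mul(-922, Rational(-1, 4658))) = Add(Rational(-2159, 239), Rational(461, 2329)) = Rational(-4918132, 556631)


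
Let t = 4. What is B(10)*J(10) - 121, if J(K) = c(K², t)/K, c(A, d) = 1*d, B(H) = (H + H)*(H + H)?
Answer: 39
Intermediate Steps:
B(H) = 4*H² (B(H) = (2*H)*(2*H) = 4*H²)
c(A, d) = d
J(K) = 4/K
B(10)*J(10) - 121 = (4*10²)*(4/10) - 121 = (4*100)*(4*(⅒)) - 121 = 400*(⅖) - 121 = 160 - 121 = 39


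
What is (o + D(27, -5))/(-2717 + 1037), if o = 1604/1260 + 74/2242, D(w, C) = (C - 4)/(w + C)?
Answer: -6967837/13051130400 ≈ -0.00053389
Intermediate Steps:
D(w, C) = (-4 + C)/(C + w)
o = 461176/353115 (o = 1604*(1/1260) + 74*(1/2242) = 401/315 + 37/1121 = 461176/353115 ≈ 1.3060)
(o + D(27, -5))/(-2717 + 1037) = (461176/353115 + (-4 - 5)/(-5 + 27))/(-2717 + 1037) = (461176/353115 - 9/22)/(-1680) = (461176/353115 + (1/22)*(-9))*(-1/1680) = (461176/353115 - 9/22)*(-1/1680) = (6967837/7768530)*(-1/1680) = -6967837/13051130400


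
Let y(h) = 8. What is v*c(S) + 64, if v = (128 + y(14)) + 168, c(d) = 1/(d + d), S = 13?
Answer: 984/13 ≈ 75.692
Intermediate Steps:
c(d) = 1/(2*d)
v = 304 (v = (128 + 8) + 168 = 136 + 168 = 304)
v*c(S) + 64 = 304*((1/2)/13) + 64 = 304*((1/2)*(1/13)) + 64 = 304*(1/26) + 64 = 152/13 + 64 = 984/13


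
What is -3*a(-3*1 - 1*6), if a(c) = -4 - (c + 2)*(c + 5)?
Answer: 96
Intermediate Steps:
a(c) = -4 - (2 + c)*(5 + c)
-3*a(-3*1 - 1*6) = -3*(-14 - (-3*1 - 1*6)**2 - 7*(-3*1 - 1*6)) = -3*(-14 - (-3 - 6)**2 - 7*(-3 - 6)) = -3*(-14 - 1*(-9)**2 - 7*(-9)) = -3*(-14 - 1*81 + 63) = -3*(-14 - 81 + 63) = -3*(-32) = 96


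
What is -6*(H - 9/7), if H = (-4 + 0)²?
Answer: -618/7 ≈ -88.286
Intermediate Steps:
H = 16 (H = (-4)² = 16)
-6*(H - 9/7) = -6*(16 - 9/7) = -6*103/7 = -618/7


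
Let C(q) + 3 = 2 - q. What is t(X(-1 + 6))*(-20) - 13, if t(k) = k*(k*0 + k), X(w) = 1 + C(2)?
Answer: -93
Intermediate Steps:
C(q) = -1 - q (C(q) = -3 + (2 - q) = -1 - q)
X(w) = -2 (X(w) = 1 + (-1 - 1*2) = 1 + (-1 - 2) = 1 - 3 = -2)
t(k) = k² (t(k) = k*(0 + k) = k*k = k²)
t(X(-1 + 6))*(-20) - 13 = (-2)²*(-20) - 13 = 4*(-20) - 13 = -80 - 13 = -93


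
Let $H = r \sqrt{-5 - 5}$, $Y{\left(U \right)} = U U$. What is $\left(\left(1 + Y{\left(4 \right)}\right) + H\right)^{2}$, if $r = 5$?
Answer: $39 + 170 i \sqrt{10} \approx 39.0 + 537.59 i$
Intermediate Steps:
$Y{\left(U \right)} = U^{2}$
$H = 5 i \sqrt{10}$ ($H = 5 \sqrt{-5 - 5} = 5 \sqrt{-10} = 5 i \sqrt{10} \approx 15.811 i$)
$\left(\left(1 + Y{\left(4 \right)}\right) + H\right)^{2} = \left(\left(1 + 4^{2}\right) + 5 i \sqrt{10}\right)^{2} = \left(\left(1 + 16\right) + 5 i \sqrt{10}\right)^{2} = \left(17 + 5 i \sqrt{10}\right)^{2}$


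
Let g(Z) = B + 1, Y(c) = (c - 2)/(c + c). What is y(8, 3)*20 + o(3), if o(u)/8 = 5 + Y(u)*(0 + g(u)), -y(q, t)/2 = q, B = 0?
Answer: -836/3 ≈ -278.67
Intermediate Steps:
Y(c) = (-2 + c)/(2*c) (Y(c) = (-2 + c)/((2*c)) = (-2 + c)*(1/(2*c)) = (-2 + c)/(2*c))
g(Z) = 1 (g(Z) = 0 + 1 = 1)
y(q, t) = -2*q
o(u) = 40 + 4*(-2 + u)/u (o(u) = 8*(5 + ((-2 + u)/(2*u))*(0 + 1)) = 8*(5 + ((-2 + u)/(2*u))*1) = 8*(5 + (-2 + u)/(2*u)) = 40 + 4*(-2 + u)/u)
y(8, 3)*20 + o(3) = -2*8*20 + (44 - 8/3) = -16*20 + (44 - 8*⅓) = -320 + (44 - 8/3) = -320 + 124/3 = -836/3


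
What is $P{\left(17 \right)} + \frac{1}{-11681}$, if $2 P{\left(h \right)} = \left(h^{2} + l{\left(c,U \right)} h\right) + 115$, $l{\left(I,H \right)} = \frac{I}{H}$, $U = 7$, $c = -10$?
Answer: $\frac{15524042}{81767} \approx 189.86$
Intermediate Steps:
$P{\left(h \right)} = \frac{115}{2} + \frac{h^{2}}{2} - \frac{5 h}{7}$ ($P{\left(h \right)} = \frac{\left(h^{2} + - \frac{10}{7} h\right) + 115}{2} = \frac{\left(h^{2} + \left(-10\right) \frac{1}{7} h\right) + 115}{2} = \frac{\left(h^{2} - \frac{10 h}{7}\right) + 115}{2} = \frac{115 + h^{2} - \frac{10 h}{7}}{2} = \frac{115}{2} + \frac{h^{2}}{2} - \frac{5 h}{7}$)
$P{\left(17 \right)} + \frac{1}{-11681} = \left(\frac{115}{2} + \frac{17^{2}}{2} - \frac{85}{7}\right) + \frac{1}{-11681} = \left(\frac{115}{2} + \frac{1}{2} \cdot 289 - \frac{85}{7}\right) - \frac{1}{11681} = \left(\frac{115}{2} + \frac{289}{2} - \frac{85}{7}\right) - \frac{1}{11681} = \frac{1329}{7} - \frac{1}{11681} = \frac{15524042}{81767}$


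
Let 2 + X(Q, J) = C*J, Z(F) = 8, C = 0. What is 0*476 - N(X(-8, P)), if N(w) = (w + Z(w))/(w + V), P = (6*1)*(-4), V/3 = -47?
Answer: 6/143 ≈ 0.041958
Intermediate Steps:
V = -141 (V = 3*(-47) = -141)
P = -24 (P = 6*(-4) = -24)
X(Q, J) = -2 (X(Q, J) = -2 + 0*J = -2 + 0 = -2)
N(w) = (8 + w)/(-141 + w) (N(w) = (w + 8)/(w - 141) = (8 + w)/(-141 + w))
0*476 - N(X(-8, P)) = 0*476 - (8 - 2)/(-141 - 2) = 0 - 6/(-143) = 0 - (-1)*6/143 = 0 - 1*(-6/143) = 0 + 6/143 = 6/143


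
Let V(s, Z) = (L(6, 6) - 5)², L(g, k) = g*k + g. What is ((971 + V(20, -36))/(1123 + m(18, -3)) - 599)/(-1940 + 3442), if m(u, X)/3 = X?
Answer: -332473/836614 ≈ -0.39740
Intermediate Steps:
L(g, k) = g + g*k
m(u, X) = 3*X
V(s, Z) = 1369 (V(s, Z) = (6*(1 + 6) - 5)² = (6*7 - 5)² = (42 - 5)² = 37² = 1369)
((971 + V(20, -36))/(1123 + m(18, -3)) - 599)/(-1940 + 3442) = ((971 + 1369)/(1123 + 3*(-3)) - 599)/(-1940 + 3442) = (2340/(1123 - 9) - 599)/1502 = (2340/1114 - 599)*(1/1502) = (2340*(1/1114) - 599)*(1/1502) = (1170/557 - 599)*(1/1502) = -332473/557*1/1502 = -332473/836614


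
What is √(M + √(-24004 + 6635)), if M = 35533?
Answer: √(35533 + I*√17369) ≈ 188.5 + 0.3496*I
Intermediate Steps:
√(M + √(-24004 + 6635)) = √(35533 + √(-24004 + 6635)) = √(35533 + √(-17369)) = √(35533 + I*√17369)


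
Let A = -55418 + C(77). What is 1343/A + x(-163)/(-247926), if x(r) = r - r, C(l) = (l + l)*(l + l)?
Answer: -1343/31702 ≈ -0.042363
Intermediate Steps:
C(l) = 4*l² (C(l) = (2*l)*(2*l) = 4*l²)
x(r) = 0
A = -31702 (A = -55418 + 4*77² = -55418 + 4*5929 = -55418 + 23716 = -31702)
1343/A + x(-163)/(-247926) = 1343/(-31702) + 0/(-247926) = 1343*(-1/31702) + 0*(-1/247926) = -1343/31702 + 0 = -1343/31702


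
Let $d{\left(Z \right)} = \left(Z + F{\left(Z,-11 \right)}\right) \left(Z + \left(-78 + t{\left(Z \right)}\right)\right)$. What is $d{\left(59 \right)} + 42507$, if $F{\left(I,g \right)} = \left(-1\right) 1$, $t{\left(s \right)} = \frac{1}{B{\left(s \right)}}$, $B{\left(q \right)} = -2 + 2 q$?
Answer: $\frac{82811}{2} \approx 41406.0$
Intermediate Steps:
$t{\left(s \right)} = \frac{1}{-2 + 2 s}$
$F{\left(I,g \right)} = -1$
$d{\left(Z \right)} = \left(-1 + Z\right) \left(-78 + Z + \frac{1}{2 \left(-1 + Z\right)}\right)$ ($d{\left(Z \right)} = \left(Z - 1\right) \left(Z - \left(78 - \frac{1}{2 \left(-1 + Z\right)}\right)\right) = \left(-1 + Z\right) \left(-78 + Z + \frac{1}{2 \left(-1 + Z\right)}\right)$)
$d{\left(59 \right)} + 42507 = \left(\frac{157}{2} + 59^{2} - 4661\right) + 42507 = \left(\frac{157}{2} + 3481 - 4661\right) + 42507 = - \frac{2203}{2} + 42507 = \frac{82811}{2}$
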